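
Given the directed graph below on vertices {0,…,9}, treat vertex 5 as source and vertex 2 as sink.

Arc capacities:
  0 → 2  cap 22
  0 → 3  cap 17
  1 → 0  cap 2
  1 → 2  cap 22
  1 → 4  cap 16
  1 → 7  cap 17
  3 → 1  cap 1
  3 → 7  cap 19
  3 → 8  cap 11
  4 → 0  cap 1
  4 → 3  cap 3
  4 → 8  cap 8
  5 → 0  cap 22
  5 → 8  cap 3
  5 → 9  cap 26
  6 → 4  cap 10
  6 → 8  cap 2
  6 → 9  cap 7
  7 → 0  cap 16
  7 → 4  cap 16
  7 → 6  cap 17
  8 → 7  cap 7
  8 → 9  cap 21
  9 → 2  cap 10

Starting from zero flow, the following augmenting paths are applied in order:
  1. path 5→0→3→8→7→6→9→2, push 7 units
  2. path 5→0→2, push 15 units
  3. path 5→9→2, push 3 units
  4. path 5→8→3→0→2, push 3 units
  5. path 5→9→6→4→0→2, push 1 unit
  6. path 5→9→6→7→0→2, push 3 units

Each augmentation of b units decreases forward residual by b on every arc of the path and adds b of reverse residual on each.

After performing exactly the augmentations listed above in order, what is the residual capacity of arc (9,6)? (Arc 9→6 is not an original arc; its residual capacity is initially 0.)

after path 1 (5→0→3→8→7→6→9→2, push 7): res(9,6)=7
after path 2 (5→0→2, push 15): res(9,6)=7
after path 3 (5→9→2, push 3): res(9,6)=7
after path 4 (5→8→3→0→2, push 3): res(9,6)=7
after path 5 (5→9→6→4→0→2, push 1): res(9,6)=6
after path 6 (5→9→6→7→0→2, push 3): res(9,6)=3

Residual capacity of (9,6): 3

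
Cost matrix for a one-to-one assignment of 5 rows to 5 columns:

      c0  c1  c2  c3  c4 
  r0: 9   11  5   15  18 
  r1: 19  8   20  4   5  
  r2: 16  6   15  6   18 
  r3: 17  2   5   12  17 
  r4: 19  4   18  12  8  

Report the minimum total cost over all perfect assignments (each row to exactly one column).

Minimum assignment cost: 29

optimal assignment: row0→col0 (cost 9), row1→col4 (cost 5), row2→col3 (cost 6), row3→col2 (cost 5), row4→col1 (cost 4)
total = 9 + 5 + 6 + 5 + 4 = 29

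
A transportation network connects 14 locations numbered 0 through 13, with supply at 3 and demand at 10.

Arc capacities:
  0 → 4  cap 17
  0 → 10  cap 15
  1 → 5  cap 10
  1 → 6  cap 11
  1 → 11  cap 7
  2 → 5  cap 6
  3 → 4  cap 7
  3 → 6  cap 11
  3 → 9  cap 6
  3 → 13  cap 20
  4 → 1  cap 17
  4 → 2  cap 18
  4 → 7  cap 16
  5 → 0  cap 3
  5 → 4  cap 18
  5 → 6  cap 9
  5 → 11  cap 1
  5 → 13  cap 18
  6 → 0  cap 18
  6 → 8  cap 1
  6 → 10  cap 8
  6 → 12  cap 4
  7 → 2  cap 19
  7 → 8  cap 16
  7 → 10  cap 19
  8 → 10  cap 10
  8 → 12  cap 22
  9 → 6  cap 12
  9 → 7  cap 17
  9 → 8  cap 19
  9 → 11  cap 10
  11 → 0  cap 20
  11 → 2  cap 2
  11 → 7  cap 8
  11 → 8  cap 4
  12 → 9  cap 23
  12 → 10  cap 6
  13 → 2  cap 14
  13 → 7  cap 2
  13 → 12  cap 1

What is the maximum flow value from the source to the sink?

augment #1: 3→6→10 bottleneck 8, total now 8
augment #2: 3→4→7→10 bottleneck 7, total now 15
augment #3: 3→6→0→10 bottleneck 3, total now 18
augment #4: 3→9→7→10 bottleneck 6, total now 24
augment #5: 3→13→7→10 bottleneck 2, total now 26
augment #6: 3→13→12→10 bottleneck 1, total now 27
augment #7: 3→13→2→5→0→10 bottleneck 3, total now 30
augment #8: 3→13→2→5→4→7→10 bottleneck 3, total now 33

Maximum flow value: 33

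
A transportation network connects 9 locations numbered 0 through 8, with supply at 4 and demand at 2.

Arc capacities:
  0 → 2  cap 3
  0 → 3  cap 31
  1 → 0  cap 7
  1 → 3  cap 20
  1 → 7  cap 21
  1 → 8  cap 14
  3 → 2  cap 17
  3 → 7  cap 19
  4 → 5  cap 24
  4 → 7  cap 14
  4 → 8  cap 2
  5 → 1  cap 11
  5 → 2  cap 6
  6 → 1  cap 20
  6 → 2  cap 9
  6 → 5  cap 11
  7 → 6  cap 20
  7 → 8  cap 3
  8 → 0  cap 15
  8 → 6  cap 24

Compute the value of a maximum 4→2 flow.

augment #1: 4→5→2 bottleneck 6, total now 6
augment #2: 4→7→6→2 bottleneck 9, total now 15
augment #3: 4→8→0→2 bottleneck 2, total now 17
augment #4: 4→5→1→0→2 bottleneck 1, total now 18
augment #5: 4→5→1→3→2 bottleneck 10, total now 28
augment #6: 4→7→6→1→3→2 bottleneck 5, total now 33

Maximum flow value: 33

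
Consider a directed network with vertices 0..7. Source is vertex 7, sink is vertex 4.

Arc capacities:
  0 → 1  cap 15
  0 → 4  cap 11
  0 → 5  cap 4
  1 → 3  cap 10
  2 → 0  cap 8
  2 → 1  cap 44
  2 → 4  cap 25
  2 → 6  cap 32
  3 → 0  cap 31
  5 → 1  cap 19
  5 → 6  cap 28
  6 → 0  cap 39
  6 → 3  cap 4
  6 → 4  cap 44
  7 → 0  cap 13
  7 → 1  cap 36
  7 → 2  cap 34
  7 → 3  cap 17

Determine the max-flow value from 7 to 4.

Maximum flow value: 49

augment #1: 7→0→4 bottleneck 11, total now 11
augment #2: 7→2→4 bottleneck 25, total now 36
augment #3: 7→2→6→4 bottleneck 9, total now 45
augment #4: 7→0→5→6→4 bottleneck 2, total now 47
augment #5: 7→3→0→5→6→4 bottleneck 2, total now 49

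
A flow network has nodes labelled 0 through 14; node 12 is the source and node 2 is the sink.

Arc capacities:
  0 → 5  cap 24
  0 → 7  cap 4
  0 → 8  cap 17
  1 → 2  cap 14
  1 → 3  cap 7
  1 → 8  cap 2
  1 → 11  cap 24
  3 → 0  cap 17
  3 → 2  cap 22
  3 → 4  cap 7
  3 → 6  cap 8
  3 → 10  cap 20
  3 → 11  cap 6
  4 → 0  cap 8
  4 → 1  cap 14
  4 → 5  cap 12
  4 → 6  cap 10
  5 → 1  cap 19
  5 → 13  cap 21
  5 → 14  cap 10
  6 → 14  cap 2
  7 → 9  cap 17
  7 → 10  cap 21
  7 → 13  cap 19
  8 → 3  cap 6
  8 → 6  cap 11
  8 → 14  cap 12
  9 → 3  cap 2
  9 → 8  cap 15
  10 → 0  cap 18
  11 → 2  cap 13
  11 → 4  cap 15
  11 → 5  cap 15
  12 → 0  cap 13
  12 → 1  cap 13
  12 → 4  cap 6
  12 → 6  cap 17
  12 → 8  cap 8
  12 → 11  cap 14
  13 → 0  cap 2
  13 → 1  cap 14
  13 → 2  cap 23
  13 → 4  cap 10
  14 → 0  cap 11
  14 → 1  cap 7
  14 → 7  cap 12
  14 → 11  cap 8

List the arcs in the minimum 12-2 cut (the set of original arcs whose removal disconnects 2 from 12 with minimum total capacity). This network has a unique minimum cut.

Min-cut arcs: {(6,14), (12,0), (12,1), (12,4), (12,8), (12,11)} (total capacity 56)

augment #1: 12→1→2 push 13
augment #2: 12→11→2 push 13
augment #3: 12→4→1→2 push 1
augment #4: 12→8→3→2 push 6
augment #5: 12→0→5→13→2 push 13
augment #6: 12→4→1→3→2 push 5
augment #7: 12→11→5→13→2 push 1
augment #8: 12→6→14→1→3→2 push 2
augment #9: 12→8→14→7→13→2 push 2
max flow = 56; residual-reachable set from 12 gives S-side
cut edges (S→T): {(6,14), (12,0), (12,1), (12,4), (12,8), (12,11)} total cap 56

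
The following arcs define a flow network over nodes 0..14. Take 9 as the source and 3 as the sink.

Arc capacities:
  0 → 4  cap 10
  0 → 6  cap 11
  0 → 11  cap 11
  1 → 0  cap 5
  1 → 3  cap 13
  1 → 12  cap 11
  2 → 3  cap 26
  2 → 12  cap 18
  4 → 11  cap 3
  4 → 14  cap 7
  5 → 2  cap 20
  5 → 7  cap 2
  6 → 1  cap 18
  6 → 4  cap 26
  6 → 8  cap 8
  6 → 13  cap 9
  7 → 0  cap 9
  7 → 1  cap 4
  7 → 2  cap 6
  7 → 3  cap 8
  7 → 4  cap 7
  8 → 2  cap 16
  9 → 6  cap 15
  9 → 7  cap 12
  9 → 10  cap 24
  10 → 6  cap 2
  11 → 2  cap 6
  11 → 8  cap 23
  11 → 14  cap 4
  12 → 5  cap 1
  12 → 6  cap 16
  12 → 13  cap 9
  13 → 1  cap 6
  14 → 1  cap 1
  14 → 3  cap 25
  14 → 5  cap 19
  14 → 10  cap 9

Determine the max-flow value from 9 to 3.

Maximum flow value: 29

augment #1: 9→7→3 bottleneck 8, total now 8
augment #2: 9→6→1→3 bottleneck 13, total now 21
augment #3: 9→7→2→3 bottleneck 4, total now 25
augment #4: 9→6→4→14→3 bottleneck 2, total now 27
augment #5: 9→10→6→4→14→3 bottleneck 2, total now 29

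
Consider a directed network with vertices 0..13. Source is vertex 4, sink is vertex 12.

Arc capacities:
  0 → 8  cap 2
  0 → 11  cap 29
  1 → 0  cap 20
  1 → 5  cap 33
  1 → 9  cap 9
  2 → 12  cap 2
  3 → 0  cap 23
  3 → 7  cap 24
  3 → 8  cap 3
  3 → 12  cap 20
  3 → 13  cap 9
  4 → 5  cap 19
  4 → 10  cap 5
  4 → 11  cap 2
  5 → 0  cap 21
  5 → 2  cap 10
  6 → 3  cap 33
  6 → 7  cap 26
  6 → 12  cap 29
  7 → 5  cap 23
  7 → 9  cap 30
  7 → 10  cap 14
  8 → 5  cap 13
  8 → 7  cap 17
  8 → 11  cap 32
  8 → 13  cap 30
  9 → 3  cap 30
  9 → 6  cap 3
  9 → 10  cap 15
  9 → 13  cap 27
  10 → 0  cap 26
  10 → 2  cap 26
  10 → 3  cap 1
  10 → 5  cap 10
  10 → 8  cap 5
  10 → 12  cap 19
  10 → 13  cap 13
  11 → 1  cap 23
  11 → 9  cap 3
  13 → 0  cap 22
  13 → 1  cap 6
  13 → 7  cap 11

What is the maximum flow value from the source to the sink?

Maximum flow value: 21

augment #1: 4→10→12 bottleneck 5, total now 5
augment #2: 4→5→2→12 bottleneck 2, total now 7
augment #3: 4→11→9→3→12 bottleneck 2, total now 9
augment #4: 4→5→0→8→7→10→12 bottleneck 2, total now 11
augment #5: 4→5→0→11→9→3→12 bottleneck 1, total now 12
augment #6: 4→5→0→11→1→9→3→12 bottleneck 9, total now 21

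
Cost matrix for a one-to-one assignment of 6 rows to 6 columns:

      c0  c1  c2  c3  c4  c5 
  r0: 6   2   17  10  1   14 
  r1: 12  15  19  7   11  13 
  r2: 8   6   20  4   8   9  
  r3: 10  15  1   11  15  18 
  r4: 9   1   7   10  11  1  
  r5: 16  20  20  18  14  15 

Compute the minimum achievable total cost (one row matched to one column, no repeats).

Minimum assignment cost: 32

optimal assignment: row0→col4 (cost 1), row1→col3 (cost 7), row2→col1 (cost 6), row3→col2 (cost 1), row4→col5 (cost 1), row5→col0 (cost 16)
total = 1 + 7 + 6 + 1 + 1 + 16 = 32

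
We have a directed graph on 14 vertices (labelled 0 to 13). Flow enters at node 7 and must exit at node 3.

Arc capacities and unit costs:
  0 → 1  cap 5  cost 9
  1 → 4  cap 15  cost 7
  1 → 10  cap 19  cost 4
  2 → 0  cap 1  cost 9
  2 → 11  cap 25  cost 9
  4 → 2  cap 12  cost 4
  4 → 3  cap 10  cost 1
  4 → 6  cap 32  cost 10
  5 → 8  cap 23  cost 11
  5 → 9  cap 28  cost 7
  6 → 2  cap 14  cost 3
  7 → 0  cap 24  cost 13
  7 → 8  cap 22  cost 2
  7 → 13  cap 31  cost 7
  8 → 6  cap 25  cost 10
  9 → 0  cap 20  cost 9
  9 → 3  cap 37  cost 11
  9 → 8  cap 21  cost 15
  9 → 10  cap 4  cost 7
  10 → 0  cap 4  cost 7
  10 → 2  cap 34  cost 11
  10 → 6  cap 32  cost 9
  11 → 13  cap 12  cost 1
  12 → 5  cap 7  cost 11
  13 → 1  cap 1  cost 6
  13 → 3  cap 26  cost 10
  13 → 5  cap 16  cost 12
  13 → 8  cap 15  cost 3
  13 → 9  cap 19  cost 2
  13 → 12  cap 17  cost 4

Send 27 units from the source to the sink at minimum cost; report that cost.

Minimum cost for 27 units: 462

shortest-cost path #1: 7→13→3 push 26 @ unit cost 17 (adds 442)
shortest-cost path #2: 7→13→9→3 push 1 @ unit cost 20 (adds 20)
total cost = 462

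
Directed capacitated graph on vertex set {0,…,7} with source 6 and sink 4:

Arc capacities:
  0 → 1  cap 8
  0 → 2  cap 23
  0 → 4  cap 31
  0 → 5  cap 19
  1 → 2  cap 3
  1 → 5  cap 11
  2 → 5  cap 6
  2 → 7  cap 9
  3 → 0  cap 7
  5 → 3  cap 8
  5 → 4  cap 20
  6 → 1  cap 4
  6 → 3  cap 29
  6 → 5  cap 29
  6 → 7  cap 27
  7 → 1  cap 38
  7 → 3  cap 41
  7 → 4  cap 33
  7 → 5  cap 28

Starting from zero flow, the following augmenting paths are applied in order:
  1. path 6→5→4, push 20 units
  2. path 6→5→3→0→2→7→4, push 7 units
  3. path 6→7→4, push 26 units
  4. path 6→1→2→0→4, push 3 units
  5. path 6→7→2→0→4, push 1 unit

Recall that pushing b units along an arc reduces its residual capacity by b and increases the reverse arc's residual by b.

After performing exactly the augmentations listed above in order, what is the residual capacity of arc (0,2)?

Residual capacity of (0,2): 20

after path 1 (6→5→4, push 20): res(0,2)=23
after path 2 (6→5→3→0→2→7→4, push 7): res(0,2)=16
after path 3 (6→7→4, push 26): res(0,2)=16
after path 4 (6→1→2→0→4, push 3): res(0,2)=19
after path 5 (6→7→2→0→4, push 1): res(0,2)=20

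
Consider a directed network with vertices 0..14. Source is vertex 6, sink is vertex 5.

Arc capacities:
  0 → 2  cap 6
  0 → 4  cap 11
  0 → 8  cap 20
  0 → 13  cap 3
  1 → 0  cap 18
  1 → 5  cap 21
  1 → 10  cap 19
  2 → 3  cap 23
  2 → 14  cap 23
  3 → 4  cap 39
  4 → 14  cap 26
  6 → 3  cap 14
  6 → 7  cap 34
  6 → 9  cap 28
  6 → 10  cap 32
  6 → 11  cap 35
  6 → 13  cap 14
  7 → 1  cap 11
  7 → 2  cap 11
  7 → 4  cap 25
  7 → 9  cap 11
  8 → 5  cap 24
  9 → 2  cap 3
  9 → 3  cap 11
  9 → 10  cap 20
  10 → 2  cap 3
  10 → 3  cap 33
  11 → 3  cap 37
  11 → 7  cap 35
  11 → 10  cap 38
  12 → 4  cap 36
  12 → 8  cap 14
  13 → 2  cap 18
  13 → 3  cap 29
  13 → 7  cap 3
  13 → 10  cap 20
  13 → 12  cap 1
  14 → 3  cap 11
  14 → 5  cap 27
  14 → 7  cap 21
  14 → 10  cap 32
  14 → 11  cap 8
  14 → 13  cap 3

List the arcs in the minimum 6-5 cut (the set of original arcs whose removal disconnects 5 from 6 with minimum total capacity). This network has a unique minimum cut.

Min-cut arcs: {(7,1), (13,12), (14,5)} (total capacity 39)

augment #1: 6→7→1→5 push 11
augment #2: 6→3→4→14→5 push 14
augment #3: 6→7→2→14→5 push 11
augment #4: 6→7→4→14→5 push 2
augment #5: 6→13→12→8→5 push 1
max flow = 39; residual-reachable set from 6 gives S-side
cut edges (S→T): {(7,1), (13,12), (14,5)} total cap 39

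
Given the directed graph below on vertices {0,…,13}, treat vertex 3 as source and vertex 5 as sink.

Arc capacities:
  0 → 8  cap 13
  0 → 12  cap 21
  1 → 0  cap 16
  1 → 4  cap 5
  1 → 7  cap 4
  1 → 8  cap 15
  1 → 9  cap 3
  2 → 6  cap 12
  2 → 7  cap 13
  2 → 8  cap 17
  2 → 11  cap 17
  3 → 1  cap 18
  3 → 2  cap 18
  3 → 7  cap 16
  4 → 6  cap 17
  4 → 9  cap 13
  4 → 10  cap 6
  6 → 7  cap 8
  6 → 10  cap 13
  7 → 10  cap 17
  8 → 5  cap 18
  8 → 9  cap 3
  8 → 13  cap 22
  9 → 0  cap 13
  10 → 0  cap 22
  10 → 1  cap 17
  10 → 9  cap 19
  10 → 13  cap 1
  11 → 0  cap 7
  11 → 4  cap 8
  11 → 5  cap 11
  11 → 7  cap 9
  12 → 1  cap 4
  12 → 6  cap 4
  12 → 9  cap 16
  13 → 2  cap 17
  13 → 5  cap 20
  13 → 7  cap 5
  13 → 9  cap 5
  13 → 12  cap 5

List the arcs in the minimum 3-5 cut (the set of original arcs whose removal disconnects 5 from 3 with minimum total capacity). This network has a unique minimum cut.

Min-cut arcs: {(0,8), (1,8), (3,2), (10,13)} (total capacity 47)

augment #1: 3→1→8→5 push 15
augment #2: 3→2→8→5 push 3
augment #3: 3→2→11→5 push 11
augment #4: 3→2→8→13→5 push 4
augment #5: 3→7→10→13→5 push 1
augment #6: 3→1→0→8→13→5 push 3
augment #7: 3→7→10→0→8→13→5 push 10
max flow = 47; residual-reachable set from 3 gives S-side
cut edges (S→T): {(0,8), (1,8), (3,2), (10,13)} total cap 47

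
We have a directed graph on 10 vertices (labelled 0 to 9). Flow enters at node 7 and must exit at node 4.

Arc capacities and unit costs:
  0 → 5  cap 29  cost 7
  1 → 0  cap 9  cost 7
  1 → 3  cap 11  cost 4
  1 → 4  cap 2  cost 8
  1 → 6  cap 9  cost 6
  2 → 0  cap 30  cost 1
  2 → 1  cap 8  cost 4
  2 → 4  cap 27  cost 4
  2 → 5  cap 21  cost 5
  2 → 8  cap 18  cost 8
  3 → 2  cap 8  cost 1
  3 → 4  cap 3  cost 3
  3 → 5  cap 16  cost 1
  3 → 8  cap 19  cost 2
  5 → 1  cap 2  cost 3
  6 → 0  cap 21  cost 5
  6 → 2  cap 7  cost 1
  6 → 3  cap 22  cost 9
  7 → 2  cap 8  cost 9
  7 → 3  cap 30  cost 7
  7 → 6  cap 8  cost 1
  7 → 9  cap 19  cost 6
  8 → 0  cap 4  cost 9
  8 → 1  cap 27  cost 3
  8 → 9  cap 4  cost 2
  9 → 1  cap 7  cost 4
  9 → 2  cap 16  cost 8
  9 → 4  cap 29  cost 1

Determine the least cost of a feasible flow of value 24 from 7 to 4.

Minimum cost for 24 units: 161

shortest-cost path #1: 7→6→2→4 push 7 @ unit cost 6 (adds 42)
shortest-cost path #2: 7→9→4 push 17 @ unit cost 7 (adds 119)
total cost = 161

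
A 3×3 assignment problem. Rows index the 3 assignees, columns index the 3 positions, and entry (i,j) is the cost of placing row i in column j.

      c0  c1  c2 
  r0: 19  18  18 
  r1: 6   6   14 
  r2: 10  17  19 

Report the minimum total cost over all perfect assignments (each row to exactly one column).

Minimum assignment cost: 34

optimal assignment: row0→col2 (cost 18), row1→col1 (cost 6), row2→col0 (cost 10)
total = 18 + 6 + 10 = 34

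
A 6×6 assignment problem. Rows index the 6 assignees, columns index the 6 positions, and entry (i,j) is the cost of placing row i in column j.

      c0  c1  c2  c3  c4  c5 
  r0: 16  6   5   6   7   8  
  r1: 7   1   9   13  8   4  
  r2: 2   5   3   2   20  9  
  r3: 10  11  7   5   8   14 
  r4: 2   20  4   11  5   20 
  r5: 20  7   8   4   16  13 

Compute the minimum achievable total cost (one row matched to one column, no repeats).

optimal assignment: row0→col5 (cost 8), row1→col1 (cost 1), row2→col2 (cost 3), row3→col4 (cost 8), row4→col0 (cost 2), row5→col3 (cost 4)
total = 8 + 1 + 3 + 8 + 2 + 4 = 26

Minimum assignment cost: 26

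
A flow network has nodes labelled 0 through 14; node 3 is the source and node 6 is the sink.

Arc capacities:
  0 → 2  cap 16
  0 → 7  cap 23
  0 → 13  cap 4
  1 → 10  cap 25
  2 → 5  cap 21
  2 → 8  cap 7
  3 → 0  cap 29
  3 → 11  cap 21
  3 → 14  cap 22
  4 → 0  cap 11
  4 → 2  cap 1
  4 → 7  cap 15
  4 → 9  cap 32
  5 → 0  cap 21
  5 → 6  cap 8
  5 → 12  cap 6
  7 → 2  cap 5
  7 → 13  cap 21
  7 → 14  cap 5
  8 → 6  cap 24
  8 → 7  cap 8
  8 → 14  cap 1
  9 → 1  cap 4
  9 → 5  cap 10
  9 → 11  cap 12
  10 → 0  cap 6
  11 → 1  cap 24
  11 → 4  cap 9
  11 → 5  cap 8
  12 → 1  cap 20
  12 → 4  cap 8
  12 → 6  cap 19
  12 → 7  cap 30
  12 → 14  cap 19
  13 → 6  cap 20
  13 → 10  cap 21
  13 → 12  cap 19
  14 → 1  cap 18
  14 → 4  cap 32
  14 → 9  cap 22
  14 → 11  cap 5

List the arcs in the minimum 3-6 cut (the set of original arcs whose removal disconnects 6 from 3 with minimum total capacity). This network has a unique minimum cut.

Min-cut arcs: {(0,13), (2,8), (5,6), (5,12), (7,13)} (total capacity 46)

augment #1: 3→0→13→6 push 4
augment #2: 3→11→5→6 push 8
augment #3: 3→0→2→8→6 push 7
augment #4: 3→0→7→13→6 push 16
augment #5: 3→0→2→5→12→6 push 2
augment #6: 3→14→9→5→12→6 push 4
augment #7: 3→11→4→7→13→12→6 push 5
max flow = 46; residual-reachable set from 3 gives S-side
cut edges (S→T): {(0,13), (2,8), (5,6), (5,12), (7,13)} total cap 46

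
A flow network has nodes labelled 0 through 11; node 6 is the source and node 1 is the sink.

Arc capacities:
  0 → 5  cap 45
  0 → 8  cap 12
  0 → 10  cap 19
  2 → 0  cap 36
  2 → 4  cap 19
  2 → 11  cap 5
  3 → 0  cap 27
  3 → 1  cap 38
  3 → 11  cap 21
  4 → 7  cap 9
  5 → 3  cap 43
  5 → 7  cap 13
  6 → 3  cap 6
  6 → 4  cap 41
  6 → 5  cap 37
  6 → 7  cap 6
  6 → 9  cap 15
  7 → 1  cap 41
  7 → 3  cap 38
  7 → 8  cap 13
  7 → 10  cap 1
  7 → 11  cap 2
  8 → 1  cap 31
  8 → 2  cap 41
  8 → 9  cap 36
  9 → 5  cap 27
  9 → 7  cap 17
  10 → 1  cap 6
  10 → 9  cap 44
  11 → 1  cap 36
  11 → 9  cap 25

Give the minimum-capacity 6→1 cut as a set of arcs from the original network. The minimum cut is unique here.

Min-cut arcs: {(4,7), (6,3), (6,5), (6,7), (6,9)} (total capacity 73)

augment #1: 6→3→1 push 6
augment #2: 6→7→1 push 6
augment #3: 6→4→7→1 push 9
augment #4: 6→5→3→1 push 32
augment #5: 6→5→7→1 push 5
augment #6: 6→9→7→1 push 15
max flow = 73; residual-reachable set from 6 gives S-side
cut edges (S→T): {(4,7), (6,3), (6,5), (6,7), (6,9)} total cap 73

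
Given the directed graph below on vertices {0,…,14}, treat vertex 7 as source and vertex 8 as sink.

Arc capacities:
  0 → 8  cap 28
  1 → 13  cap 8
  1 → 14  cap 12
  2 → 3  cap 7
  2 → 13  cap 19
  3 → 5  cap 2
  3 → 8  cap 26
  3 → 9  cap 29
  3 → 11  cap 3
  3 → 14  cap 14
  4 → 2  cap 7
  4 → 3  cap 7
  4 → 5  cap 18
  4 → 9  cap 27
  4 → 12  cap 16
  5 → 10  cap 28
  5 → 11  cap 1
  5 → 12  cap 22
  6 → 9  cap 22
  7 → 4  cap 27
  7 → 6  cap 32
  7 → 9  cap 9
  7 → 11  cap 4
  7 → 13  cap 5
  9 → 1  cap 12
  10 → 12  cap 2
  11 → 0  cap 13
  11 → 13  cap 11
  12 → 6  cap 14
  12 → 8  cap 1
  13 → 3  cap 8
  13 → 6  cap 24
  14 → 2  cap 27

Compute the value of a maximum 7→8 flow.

augment #1: 7→4→3→8 bottleneck 7, total now 7
augment #2: 7→4→12→8 bottleneck 1, total now 8
augment #3: 7→11→0→8 bottleneck 4, total now 12
augment #4: 7→13→3→8 bottleneck 5, total now 17
augment #5: 7→4→2→3→8 bottleneck 7, total now 24
augment #6: 7→4→5→11→0→8 bottleneck 1, total now 25
augment #7: 7→9→1→13→3→8 bottleneck 3, total now 28

Maximum flow value: 28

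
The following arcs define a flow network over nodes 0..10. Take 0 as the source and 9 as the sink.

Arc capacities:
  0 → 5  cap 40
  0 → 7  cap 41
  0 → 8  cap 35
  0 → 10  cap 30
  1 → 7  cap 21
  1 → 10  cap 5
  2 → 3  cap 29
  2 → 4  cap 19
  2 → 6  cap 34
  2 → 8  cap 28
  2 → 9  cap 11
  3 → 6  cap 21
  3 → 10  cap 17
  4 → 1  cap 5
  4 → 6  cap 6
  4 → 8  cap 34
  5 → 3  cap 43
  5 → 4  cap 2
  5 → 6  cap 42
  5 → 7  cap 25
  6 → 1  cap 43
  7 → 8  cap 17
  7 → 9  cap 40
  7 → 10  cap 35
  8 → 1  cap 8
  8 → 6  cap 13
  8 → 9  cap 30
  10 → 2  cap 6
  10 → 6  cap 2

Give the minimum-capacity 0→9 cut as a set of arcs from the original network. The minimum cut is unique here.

Min-cut arcs: {(7,9), (8,9), (10,2)} (total capacity 76)

augment #1: 0→7→9 push 40
augment #2: 0→8→9 push 30
augment #3: 0→10→2→9 push 6
max flow = 76; residual-reachable set from 0 gives S-side
cut edges (S→T): {(7,9), (8,9), (10,2)} total cap 76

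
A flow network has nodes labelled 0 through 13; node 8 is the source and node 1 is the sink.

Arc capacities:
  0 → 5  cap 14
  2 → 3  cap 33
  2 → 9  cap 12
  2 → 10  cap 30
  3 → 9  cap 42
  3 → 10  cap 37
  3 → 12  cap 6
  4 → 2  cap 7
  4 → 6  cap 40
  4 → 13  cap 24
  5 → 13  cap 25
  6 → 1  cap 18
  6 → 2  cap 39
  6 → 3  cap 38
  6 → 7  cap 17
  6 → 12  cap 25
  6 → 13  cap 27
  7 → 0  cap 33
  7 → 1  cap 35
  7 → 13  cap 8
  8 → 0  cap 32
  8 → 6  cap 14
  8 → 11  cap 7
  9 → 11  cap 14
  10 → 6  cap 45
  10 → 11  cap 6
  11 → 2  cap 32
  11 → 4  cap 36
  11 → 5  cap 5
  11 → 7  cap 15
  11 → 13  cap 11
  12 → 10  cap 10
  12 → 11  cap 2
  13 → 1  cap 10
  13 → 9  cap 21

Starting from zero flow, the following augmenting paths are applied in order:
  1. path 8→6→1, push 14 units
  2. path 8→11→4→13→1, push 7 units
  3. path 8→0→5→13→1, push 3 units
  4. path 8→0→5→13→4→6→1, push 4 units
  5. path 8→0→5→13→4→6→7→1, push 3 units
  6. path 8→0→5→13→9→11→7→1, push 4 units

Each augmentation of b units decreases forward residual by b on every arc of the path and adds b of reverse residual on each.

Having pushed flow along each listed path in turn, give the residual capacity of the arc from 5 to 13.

Residual capacity of (5,13): 11

after path 1 (8→6→1, push 14): res(5,13)=25
after path 2 (8→11→4→13→1, push 7): res(5,13)=25
after path 3 (8→0→5→13→1, push 3): res(5,13)=22
after path 4 (8→0→5→13→4→6→1, push 4): res(5,13)=18
after path 5 (8→0→5→13→4→6→7→1, push 3): res(5,13)=15
after path 6 (8→0→5→13→9→11→7→1, push 4): res(5,13)=11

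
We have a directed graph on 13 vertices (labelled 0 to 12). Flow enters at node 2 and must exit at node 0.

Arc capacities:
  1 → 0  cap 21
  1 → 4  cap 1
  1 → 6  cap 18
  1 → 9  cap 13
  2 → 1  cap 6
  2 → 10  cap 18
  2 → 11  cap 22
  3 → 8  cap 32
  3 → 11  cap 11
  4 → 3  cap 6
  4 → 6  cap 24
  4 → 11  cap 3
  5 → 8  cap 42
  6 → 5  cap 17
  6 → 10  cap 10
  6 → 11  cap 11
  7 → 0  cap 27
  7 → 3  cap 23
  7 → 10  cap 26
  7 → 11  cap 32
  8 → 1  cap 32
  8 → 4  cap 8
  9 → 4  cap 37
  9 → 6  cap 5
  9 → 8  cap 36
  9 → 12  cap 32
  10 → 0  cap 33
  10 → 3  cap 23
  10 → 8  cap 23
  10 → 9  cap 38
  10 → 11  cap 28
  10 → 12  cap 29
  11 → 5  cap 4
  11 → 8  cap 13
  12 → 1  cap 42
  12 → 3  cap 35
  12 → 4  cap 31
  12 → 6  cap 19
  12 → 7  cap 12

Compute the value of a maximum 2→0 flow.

augment #1: 2→1→0 bottleneck 6, total now 6
augment #2: 2→10→0 bottleneck 18, total now 24
augment #3: 2→11→8→1→0 bottleneck 13, total now 37
augment #4: 2→11→5→8→1→0 bottleneck 2, total now 39
augment #5: 2→11→5→8→1→6→10→0 bottleneck 2, total now 41

Maximum flow value: 41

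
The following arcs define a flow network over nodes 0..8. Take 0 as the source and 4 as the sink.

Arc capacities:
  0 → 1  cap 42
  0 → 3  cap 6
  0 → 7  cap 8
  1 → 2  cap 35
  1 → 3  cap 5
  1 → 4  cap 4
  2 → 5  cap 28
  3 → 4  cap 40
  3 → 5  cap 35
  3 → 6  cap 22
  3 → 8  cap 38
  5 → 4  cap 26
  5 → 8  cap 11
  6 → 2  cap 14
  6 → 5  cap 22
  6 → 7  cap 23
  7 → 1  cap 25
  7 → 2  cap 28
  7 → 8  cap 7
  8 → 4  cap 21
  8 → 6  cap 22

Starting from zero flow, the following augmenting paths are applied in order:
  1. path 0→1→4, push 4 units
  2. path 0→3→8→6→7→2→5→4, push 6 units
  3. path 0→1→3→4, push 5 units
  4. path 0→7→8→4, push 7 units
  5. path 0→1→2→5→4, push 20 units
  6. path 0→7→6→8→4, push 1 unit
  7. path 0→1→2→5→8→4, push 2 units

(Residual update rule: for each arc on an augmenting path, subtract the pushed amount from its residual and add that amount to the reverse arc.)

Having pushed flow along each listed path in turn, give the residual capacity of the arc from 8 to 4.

after path 1 (0→1→4, push 4): res(8,4)=21
after path 2 (0→3→8→6→7→2→5→4, push 6): res(8,4)=21
after path 3 (0→1→3→4, push 5): res(8,4)=21
after path 4 (0→7→8→4, push 7): res(8,4)=14
after path 5 (0→1→2→5→4, push 20): res(8,4)=14
after path 6 (0→7→6→8→4, push 1): res(8,4)=13
after path 7 (0→1→2→5→8→4, push 2): res(8,4)=11

Residual capacity of (8,4): 11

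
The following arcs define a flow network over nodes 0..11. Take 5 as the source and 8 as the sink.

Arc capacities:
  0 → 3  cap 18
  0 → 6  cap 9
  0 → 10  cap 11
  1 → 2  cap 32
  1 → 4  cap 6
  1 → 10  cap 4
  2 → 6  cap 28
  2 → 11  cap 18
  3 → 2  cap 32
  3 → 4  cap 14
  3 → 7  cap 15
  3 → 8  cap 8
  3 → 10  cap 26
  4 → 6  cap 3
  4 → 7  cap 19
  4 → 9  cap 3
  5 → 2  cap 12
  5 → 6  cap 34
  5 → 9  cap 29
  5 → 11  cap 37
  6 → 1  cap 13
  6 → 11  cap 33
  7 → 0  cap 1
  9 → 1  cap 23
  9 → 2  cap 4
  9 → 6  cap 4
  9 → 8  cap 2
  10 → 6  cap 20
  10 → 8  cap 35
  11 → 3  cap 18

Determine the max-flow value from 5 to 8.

augment #1: 5→9→8 bottleneck 2, total now 2
augment #2: 5→11→3→8 bottleneck 8, total now 10
augment #3: 5→6→1→10→8 bottleneck 4, total now 14
augment #4: 5→11→3→10→8 bottleneck 10, total now 24
augment #5: 5→6→1→4→7→0→10→8 bottleneck 1, total now 25

Maximum flow value: 25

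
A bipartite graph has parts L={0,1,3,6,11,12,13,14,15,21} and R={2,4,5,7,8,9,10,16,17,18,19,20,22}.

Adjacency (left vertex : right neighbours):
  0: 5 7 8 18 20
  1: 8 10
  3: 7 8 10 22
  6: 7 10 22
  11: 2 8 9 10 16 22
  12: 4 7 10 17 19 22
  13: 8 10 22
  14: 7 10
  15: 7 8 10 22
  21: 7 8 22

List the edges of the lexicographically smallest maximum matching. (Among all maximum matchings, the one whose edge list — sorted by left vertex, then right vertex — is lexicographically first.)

|M| = 7 (so the lex-smallest maximum matching has 7 edges)
process left vertices in ascending order; for each, take the smallest-labelled available neighbour that still permits 7 edges overall, or leave it unmatched if none does
lex-smallest matching: {0-5, 1-8, 3-7, 6-10, 11-2, 12-4, 13-22}

Lex-smallest maximum matching: {(0,5), (1,8), (3,7), (6,10), (11,2), (12,4), (13,22)}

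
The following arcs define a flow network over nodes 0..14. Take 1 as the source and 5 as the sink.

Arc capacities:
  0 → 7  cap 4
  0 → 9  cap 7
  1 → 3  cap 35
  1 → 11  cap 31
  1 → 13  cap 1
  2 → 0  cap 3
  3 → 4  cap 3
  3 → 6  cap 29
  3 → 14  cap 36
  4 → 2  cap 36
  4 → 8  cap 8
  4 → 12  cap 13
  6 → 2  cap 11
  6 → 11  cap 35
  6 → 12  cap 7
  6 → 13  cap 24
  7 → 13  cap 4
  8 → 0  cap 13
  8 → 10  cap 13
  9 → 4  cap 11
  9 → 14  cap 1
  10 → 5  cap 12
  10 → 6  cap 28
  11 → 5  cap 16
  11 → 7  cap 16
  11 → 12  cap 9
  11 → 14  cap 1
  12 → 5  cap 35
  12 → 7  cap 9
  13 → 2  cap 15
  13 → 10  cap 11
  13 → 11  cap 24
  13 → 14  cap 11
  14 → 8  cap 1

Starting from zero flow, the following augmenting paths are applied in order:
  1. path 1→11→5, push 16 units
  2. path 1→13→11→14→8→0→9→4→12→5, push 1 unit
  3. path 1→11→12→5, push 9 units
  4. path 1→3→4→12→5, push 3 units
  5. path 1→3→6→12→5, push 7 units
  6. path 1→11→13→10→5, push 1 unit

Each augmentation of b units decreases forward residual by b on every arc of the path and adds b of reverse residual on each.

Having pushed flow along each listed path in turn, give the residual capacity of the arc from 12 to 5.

Residual capacity of (12,5): 15

after path 1 (1→11→5, push 16): res(12,5)=35
after path 2 (1→13→11→14→8→0→9→4→12→5, push 1): res(12,5)=34
after path 3 (1→11→12→5, push 9): res(12,5)=25
after path 4 (1→3→4→12→5, push 3): res(12,5)=22
after path 5 (1→3→6→12→5, push 7): res(12,5)=15
after path 6 (1→11→13→10→5, push 1): res(12,5)=15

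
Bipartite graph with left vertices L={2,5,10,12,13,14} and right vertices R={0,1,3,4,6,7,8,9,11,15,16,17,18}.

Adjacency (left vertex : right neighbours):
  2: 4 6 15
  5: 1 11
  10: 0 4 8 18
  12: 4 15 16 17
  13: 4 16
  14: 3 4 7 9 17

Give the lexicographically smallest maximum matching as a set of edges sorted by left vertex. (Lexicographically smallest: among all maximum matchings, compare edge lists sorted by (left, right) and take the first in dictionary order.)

|M| = 6 (so the lex-smallest maximum matching has 6 edges)
process left vertices in ascending order; for each, take the smallest-labelled available neighbour that still permits 6 edges overall, or leave it unmatched if none does
lex-smallest matching: {2-4, 5-1, 10-0, 12-15, 13-16, 14-3}

Lex-smallest maximum matching: {(2,4), (5,1), (10,0), (12,15), (13,16), (14,3)}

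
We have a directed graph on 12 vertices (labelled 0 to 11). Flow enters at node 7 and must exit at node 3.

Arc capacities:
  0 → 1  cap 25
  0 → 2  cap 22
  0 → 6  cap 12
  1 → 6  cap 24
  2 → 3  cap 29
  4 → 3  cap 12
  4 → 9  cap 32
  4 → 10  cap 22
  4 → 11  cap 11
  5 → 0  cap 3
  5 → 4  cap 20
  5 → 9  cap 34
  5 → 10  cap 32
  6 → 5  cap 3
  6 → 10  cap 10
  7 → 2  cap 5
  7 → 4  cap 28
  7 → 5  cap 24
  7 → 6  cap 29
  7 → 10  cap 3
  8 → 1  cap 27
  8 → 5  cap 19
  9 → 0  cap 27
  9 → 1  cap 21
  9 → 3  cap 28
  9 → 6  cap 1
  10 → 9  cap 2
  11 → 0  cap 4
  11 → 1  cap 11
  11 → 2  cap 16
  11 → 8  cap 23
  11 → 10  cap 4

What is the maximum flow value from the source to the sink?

Maximum flow value: 62

augment #1: 7→2→3 bottleneck 5, total now 5
augment #2: 7→4→3 bottleneck 12, total now 17
augment #3: 7→4→9→3 bottleneck 16, total now 33
augment #4: 7→5→9→3 bottleneck 12, total now 45
augment #5: 7→5→0→2→3 bottleneck 3, total now 48
augment #6: 7→5→4→11→2→3 bottleneck 9, total now 57
augment #7: 7→10→9→0→2→3 bottleneck 2, total now 59
augment #8: 7→6→5→4→11→2→3 bottleneck 2, total now 61
augment #9: 7→6→5→9→0→2→3 bottleneck 1, total now 62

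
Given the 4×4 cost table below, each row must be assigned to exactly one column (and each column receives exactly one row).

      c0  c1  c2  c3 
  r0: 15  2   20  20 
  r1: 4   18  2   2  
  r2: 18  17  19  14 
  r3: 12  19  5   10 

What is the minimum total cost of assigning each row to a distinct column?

optimal assignment: row0→col1 (cost 2), row1→col0 (cost 4), row2→col3 (cost 14), row3→col2 (cost 5)
total = 2 + 4 + 14 + 5 = 25

Minimum assignment cost: 25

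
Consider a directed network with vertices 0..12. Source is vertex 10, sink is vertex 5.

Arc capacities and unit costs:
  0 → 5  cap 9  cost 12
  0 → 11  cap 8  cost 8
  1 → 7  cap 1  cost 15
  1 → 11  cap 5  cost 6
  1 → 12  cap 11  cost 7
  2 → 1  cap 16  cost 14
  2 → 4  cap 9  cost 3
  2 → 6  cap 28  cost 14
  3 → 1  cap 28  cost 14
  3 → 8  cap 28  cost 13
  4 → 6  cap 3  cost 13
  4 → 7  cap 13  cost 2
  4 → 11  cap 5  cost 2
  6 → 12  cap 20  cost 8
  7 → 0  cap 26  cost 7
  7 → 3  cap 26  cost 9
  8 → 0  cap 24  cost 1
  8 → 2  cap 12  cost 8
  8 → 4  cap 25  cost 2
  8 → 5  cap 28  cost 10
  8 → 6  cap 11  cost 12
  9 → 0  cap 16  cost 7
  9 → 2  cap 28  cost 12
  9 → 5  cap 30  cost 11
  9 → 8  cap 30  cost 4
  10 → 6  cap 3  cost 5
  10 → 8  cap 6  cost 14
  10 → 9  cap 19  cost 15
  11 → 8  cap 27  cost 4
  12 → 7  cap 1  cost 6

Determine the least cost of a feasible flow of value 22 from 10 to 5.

shortest-cost path #1: 10→8→5 push 6 @ unit cost 24 (adds 144)
shortest-cost path #2: 10→9→5 push 16 @ unit cost 26 (adds 416)
total cost = 560

Minimum cost for 22 units: 560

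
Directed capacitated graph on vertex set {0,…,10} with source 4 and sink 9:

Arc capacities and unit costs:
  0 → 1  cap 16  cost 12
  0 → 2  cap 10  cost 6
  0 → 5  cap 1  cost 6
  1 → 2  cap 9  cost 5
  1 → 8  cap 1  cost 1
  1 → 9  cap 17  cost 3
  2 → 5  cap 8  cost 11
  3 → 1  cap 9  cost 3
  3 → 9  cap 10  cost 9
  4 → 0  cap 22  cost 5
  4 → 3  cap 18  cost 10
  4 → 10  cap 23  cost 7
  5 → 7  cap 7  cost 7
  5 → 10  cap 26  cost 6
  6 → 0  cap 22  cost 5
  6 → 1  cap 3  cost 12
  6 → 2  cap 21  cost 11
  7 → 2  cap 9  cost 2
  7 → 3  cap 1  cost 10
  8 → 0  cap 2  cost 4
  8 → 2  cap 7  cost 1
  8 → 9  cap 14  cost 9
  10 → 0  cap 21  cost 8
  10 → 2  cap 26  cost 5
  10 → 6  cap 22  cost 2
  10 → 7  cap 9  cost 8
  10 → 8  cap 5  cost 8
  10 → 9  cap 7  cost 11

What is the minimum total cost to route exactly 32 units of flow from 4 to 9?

Minimum cost for 32 units: 581

shortest-cost path #1: 4→3→1→9 push 9 @ unit cost 16 (adds 144)
shortest-cost path #2: 4→10→9 push 7 @ unit cost 18 (adds 126)
shortest-cost path #3: 4→3→9 push 9 @ unit cost 19 (adds 171)
shortest-cost path #4: 4→0→1→9 push 7 @ unit cost 20 (adds 140)
total cost = 581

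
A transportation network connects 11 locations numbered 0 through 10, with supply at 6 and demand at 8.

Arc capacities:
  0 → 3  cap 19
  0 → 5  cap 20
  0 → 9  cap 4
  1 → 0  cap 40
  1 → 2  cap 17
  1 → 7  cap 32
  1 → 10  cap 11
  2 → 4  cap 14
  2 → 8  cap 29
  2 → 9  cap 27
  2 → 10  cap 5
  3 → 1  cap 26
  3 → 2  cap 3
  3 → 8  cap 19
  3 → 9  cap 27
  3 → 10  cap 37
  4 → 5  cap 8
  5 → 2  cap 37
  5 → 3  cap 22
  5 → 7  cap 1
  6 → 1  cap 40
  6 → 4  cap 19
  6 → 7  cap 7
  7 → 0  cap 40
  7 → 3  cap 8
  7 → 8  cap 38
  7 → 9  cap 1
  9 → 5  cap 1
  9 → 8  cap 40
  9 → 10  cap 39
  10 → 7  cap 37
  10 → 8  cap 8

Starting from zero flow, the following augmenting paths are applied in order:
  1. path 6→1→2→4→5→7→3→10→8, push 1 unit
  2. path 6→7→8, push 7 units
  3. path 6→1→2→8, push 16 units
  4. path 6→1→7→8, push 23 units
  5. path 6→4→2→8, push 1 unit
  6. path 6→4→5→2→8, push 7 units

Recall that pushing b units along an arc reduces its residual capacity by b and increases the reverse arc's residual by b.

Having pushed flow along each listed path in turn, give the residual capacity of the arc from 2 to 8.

after path 1 (6→1→2→4→5→7→3→10→8, push 1): res(2,8)=29
after path 2 (6→7→8, push 7): res(2,8)=29
after path 3 (6→1→2→8, push 16): res(2,8)=13
after path 4 (6→1→7→8, push 23): res(2,8)=13
after path 5 (6→4→2→8, push 1): res(2,8)=12
after path 6 (6→4→5→2→8, push 7): res(2,8)=5

Residual capacity of (2,8): 5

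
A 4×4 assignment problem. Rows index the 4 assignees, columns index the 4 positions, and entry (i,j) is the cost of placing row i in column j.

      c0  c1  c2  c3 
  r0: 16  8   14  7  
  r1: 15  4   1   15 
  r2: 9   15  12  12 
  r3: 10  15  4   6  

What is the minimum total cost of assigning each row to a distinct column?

one of 2 optimal assignments: row0→col1 (cost 8), row1→col2 (cost 1), row2→col0 (cost 9), row3→col3 (cost 6)
total = 8 + 1 + 9 + 6 = 24

Minimum assignment cost: 24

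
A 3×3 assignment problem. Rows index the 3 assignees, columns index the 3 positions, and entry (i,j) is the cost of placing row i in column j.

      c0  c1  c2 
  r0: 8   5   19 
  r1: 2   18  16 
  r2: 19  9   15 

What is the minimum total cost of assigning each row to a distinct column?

Minimum assignment cost: 22

optimal assignment: row0→col1 (cost 5), row1→col0 (cost 2), row2→col2 (cost 15)
total = 5 + 2 + 15 = 22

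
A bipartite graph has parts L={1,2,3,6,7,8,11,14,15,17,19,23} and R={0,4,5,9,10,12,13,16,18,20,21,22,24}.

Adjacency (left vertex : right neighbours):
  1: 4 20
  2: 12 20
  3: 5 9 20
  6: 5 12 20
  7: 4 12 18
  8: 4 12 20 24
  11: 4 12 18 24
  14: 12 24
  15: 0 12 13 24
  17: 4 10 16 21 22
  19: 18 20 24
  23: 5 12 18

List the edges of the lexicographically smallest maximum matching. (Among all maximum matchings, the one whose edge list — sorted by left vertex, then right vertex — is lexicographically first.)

|M| = 9 (so the lex-smallest maximum matching has 9 edges)
process left vertices in ascending order; for each, take the smallest-labelled available neighbour that still permits 9 edges overall, or leave it unmatched if none does
lex-smallest matching: {1-4, 2-12, 3-9, 6-5, 7-18, 8-20, 11-24, 15-0, 17-10}

Lex-smallest maximum matching: {(1,4), (2,12), (3,9), (6,5), (7,18), (8,20), (11,24), (15,0), (17,10)}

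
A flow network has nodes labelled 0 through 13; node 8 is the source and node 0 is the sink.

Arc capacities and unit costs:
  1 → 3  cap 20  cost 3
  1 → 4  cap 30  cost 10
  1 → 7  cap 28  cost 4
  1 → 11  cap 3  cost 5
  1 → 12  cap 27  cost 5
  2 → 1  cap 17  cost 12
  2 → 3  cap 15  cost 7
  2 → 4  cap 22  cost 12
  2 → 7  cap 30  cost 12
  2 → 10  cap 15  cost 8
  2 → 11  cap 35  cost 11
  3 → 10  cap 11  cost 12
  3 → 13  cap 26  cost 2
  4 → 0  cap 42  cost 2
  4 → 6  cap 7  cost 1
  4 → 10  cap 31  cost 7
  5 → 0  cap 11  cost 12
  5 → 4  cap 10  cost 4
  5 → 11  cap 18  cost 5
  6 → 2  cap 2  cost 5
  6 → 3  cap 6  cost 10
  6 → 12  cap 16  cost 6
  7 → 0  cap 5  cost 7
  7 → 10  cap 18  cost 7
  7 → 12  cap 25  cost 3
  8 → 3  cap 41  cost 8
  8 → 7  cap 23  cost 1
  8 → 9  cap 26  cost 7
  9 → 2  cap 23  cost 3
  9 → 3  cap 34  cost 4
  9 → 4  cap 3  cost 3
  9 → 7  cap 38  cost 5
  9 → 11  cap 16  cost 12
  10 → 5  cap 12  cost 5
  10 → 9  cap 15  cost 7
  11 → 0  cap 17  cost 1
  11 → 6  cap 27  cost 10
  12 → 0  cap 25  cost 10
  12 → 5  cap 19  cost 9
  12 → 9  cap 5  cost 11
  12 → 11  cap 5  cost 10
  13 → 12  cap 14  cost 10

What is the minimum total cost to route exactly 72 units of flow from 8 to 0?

shortest-cost path #1: 8→7→0 push 5 @ unit cost 8 (adds 40)
shortest-cost path #2: 8→9→4→0 push 3 @ unit cost 12 (adds 36)
shortest-cost path #3: 8→7→12→0 push 18 @ unit cost 14 (adds 252)
shortest-cost path #4: 8→9→11→0 push 16 @ unit cost 20 (adds 320)
shortest-cost path #5: 8→9→2→11→0 push 1 @ unit cost 22 (adds 22)
shortest-cost path #6: 8→9→2→4→0 push 6 @ unit cost 24 (adds 144)
shortest-cost path #7: 8→3→13→12→0 push 7 @ unit cost 30 (adds 210)
shortest-cost path #8: 8→3→10→5→4→0 push 10 @ unit cost 31 (adds 310)
shortest-cost path #9: 8→3→10→5→11→2→4→0 push 1 @ unit cost 33 (adds 33)
shortest-cost path #10: 8→3→13→12→11→9→2→4→0 push 5 @ unit cost 35 (adds 175)
total cost = 1542

Minimum cost for 72 units: 1542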